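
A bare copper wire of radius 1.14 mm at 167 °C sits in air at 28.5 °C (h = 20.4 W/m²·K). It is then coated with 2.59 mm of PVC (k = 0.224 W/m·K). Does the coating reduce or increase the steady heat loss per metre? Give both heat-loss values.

Critical radius for a cylinder: r_cr = k/h = 0.0110 m = 1.10 cm.
Outer radius after coating: r₂ = 0.00114 + 0.00259 = 0.00373 m.
Since r₁ < r_cr and r₂ ≤ r_cr, the coating moves toward the maximum at r_cr — heat loss rises.
Bare: R = 1/(2πr₁h) = 6.844 m·K/W; Q = 138.5/6.844 = 20.2 W/m.
Coated: R = R_cond + R_conv = 2.934 m·K/W; Q = 138.5/2.934 = 47.2 W/m.

increases: 20.2 → 47.2 W/m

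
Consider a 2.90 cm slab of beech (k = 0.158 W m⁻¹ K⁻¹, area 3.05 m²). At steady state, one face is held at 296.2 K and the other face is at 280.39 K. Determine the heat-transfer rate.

Q = kA·ΔT/L = 0.158 × 3.05 × |296.2 K − 280.39 K| / 0.0290 = 263 W

Q = 263 W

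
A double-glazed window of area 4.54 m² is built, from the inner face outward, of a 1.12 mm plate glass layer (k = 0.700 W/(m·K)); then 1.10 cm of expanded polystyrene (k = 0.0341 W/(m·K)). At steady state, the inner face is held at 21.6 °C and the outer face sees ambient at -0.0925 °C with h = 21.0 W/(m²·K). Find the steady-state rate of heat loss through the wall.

Treat each layer as a resistance in series:
  R_plate glass = L/(kA) = 0.00112/(0.700·4.54) = 3.524×10^-4 K/W
  R_expanded polystyrene = L/(kA) = 0.0110/(0.0341·4.54) = 0.07105 K/W
  R_conv,out = 1/(hA) = 1/(21.0·4.54) = 0.01049 K/W
ΣR = 3.524×10^-4 + 0.07105 + 0.01049 = 0.08189 K/W
Q = ΔT/ΣR = (21.6 °C − -0.0925 °C)/0.08189 = 265 W

Q = 265 W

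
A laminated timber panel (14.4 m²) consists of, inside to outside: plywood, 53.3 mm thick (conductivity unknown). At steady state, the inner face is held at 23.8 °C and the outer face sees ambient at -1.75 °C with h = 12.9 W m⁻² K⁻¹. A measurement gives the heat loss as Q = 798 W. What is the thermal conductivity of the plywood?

k = 0.139 W/m·K

ΣR = ΔT/Q = |23.8 − -1.75|/798 = 0.03202 K/W
Known resistances:
  R_conv,out = 1/(hA) = 1/(12.9·14.4) = 0.005383 K/W
R_plywood = ΣR − ΣR_known = 0.03202 − 0.005383 = 0.02664 K/W
L/(kA) = 0.02664 ⇒ k = 0.0533/(0.02664·14.4) = 0.139 W/m·K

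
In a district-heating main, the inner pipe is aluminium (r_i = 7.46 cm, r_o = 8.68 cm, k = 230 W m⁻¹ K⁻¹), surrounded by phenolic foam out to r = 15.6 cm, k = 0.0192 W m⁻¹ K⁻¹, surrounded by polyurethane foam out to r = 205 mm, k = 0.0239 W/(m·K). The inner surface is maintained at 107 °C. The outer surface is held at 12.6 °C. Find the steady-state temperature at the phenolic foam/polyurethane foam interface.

Series thermal resistances, inner to outer:
  R'_aluminium = ln(0.0868/0.0746)/(2πk) = 0.1515/(2π·230) = 1.048×10^-4 m·K/W
  R'_phenolic foam = ln(0.156/0.0868)/(2πk) = 0.5862/(2π·0.0192) = 4.860 m·K/W
  R'_polyurethane foam = ln(0.205/0.156)/(2πk) = 0.2732/(2π·0.0239) = 1.819 m·K/W
ΣR = 1.048×10^-4 + 4.860 + 1.819 = 6.679 m·K/W
Q' = ΔT/ΣR = (107 °C − 12.6 °C)/6.679 = 14.13 W/m
From the inner boundary to the phenolic foam/polyurethane foam interface, ΣR_partial = 4.860 m·K/W.
T_interface = T_in − Q'·ΣR_partial = 107 °C − (14.13)(4.860) = 38.3 °C

T = 38.3 °C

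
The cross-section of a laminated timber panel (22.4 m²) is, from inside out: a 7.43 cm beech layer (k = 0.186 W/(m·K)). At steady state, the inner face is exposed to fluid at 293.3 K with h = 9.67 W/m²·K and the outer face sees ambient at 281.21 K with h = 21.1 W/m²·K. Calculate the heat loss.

Q = 492 W

Resistance network (inner→outer):
  R_conv,in = 1/(hA) = 1/(9.67·22.4) = 0.004617 K/W
  R_beech = L/(kA) = 0.0743/(0.186·22.4) = 0.01783 K/W
  R_conv,out = 1/(hA) = 1/(21.1·22.4) = 0.002116 K/W
ΣR = 0.004617 + 0.01783 + 0.002116 = 0.02456 K/W
Q = ΔT/ΣR = (293.3 K − 281.21 K)/0.02456 = 492 W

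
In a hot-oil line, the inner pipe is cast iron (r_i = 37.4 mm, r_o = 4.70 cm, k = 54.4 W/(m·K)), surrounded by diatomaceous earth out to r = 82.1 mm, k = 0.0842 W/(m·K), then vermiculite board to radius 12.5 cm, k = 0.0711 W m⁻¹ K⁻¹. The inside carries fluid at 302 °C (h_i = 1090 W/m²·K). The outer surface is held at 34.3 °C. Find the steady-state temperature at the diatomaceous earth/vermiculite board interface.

Treat each layer as a resistance in series:
  R'_conv,in = 1/(2πr h) = 1/(2π·0.0374·1090) = 0.003904 m·K/W
  R'_cast iron = ln(0.0470/0.0374)/(2πk) = 0.2285/(2π·54.4) = 6.684×10^-4 m·K/W
  R'_diatomaceous earth = ln(0.0821/0.0470)/(2πk) = 0.5578/(2π·0.0842) = 1.054 m·K/W
  R'_vermiculite board = ln(0.125/0.0821)/(2πk) = 0.4204/(2π·0.0711) = 0.9410 m·K/W
ΣR = 0.003904 + 6.684×10^-4 + 1.054 + 0.9410 = 2.000 m·K/W
Q' = ΔT/ΣR = (302 °C − 34.3 °C)/2.000 = 133.8 W/m
From the inner boundary to the diatomaceous earth/vermiculite board interface, ΣR_partial = 1.059 m·K/W.
T_interface = T_in − Q'·ΣR_partial = 302 °C − (133.8)(1.059) = 160 °C

T = 160 °C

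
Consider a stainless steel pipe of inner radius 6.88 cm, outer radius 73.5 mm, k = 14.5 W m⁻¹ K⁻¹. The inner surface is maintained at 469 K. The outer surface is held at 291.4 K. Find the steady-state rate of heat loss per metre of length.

Q' = 2πk·ΔT/ln(r₂/r₁) = 2π × 14.5 × 177.6 / ln(0.0735/0.0688) = 2.45×10^5 W/m

Q' = 245 kW/m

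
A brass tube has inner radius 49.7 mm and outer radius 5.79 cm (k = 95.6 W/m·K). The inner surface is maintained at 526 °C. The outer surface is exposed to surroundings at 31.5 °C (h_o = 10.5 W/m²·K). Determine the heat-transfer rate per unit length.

Series thermal resistances, inner to outer:
  R'_brass = ln(0.0579/0.0497)/(2πk) = 0.1527/(2π·95.6) = 2.542×10^-4 m·K/W
  R'_conv,out = 1/(2πr h) = 1/(2π·0.0579·10.5) = 0.2618 m·K/W
ΣR = 2.542×10^-4 + 0.2618 = 0.2621 m·K/W
Q' = ΔT/ΣR = (526 °C − 31.5 °C)/0.2621 = 1890 W/m

Q' = 1890 W/m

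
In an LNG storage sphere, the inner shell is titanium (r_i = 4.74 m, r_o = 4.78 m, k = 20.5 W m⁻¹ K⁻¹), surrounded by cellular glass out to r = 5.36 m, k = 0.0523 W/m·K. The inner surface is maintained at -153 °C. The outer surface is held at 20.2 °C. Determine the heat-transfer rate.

Resistance network (inner→outer):
  R_titanium = (1/4.74 − 1/4.78)/(4πk) = 0.001765/(4π·20.5) = 6.853×10^-6 K/W
  R_cellular glass = (1/4.78 − 1/5.36)/(4πk) = 0.02264/(4π·0.0523) = 0.03444 K/W
ΣR = 6.853×10^-6 + 0.03444 = 0.03445 K/W
Q = ΔT/ΣR = (-153 °C − 20.2 °C)/0.03445 = -5030 W
(Negative Q ⇒ heat flows inward; heat gain = 5030 W.)

Q = 5.03 kW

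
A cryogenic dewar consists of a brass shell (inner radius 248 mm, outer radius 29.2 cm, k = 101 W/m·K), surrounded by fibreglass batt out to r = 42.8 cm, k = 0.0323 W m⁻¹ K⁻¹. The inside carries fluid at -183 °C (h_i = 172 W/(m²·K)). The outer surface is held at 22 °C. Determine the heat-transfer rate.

Q = 76.2 W

Resistance network (inner→outer):
  R_conv,in = 1/(4πr²h) = 1/(4π·0.248²·172) = 0.007522 K/W
  R_brass = (1/0.248 − 1/0.292)/(4πk) = 0.6076/(4π·101) = 4.787×10^-4 K/W
  R_fibreglass batt = (1/0.292 − 1/0.428)/(4πk) = 1.088/(4π·0.0323) = 2.681 K/W
ΣR = 0.007522 + 4.787×10^-4 + 2.681 = 2.689 K/W
Q = ΔT/ΣR = (-183 °C − 22 °C)/2.689 = -76.2 W
(Negative Q ⇒ heat flows inward; heat gain = 76.2 W.)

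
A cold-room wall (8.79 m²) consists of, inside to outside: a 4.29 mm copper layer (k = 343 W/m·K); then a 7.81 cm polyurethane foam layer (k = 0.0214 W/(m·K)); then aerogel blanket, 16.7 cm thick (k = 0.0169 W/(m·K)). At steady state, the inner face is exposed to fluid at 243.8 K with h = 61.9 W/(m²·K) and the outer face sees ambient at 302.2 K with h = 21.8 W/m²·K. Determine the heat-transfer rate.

Q = 37.8 W

Treat each layer as a resistance in series:
  R_conv,in = 1/(hA) = 1/(61.9·8.79) = 0.001838 K/W
  R_copper = L/(kA) = 0.00429/(343·8.79) = 1.423×10^-6 K/W
  R_polyurethane foam = L/(kA) = 0.0781/(0.0214·8.79) = 0.4152 K/W
  R_aerogel blanket = L/(kA) = 0.167/(0.0169·8.79) = 1.124 K/W
  R_conv,out = 1/(hA) = 1/(21.8·8.79) = 0.005219 K/W
ΣR = 0.001838 + 1.423×10^-6 + 0.4152 + 1.124 + 0.005219 = 1.546 K/W
Q = ΔT/ΣR = (243.8 K − 302.2 K)/1.546 = -37.8 W
(Negative Q ⇒ heat flows inward; heat gain = 37.8 W.)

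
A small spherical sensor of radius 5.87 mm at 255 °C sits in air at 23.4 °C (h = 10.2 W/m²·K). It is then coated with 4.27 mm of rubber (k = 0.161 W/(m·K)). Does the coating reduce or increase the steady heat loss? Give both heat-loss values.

Critical radius for a sphere: r_cr = 2k/h = 0.0316 m = 3.16 cm.
Outer radius after coating: r₂ = 0.00587 + 0.00427 = 0.01014 m.
Since r₁ < r_cr and r₂ ≤ r_cr, the coating moves toward the maximum at r_cr — heat loss rises.
Bare: R = 1/(4πr₁²h) = 226.4 K/W; Q = 231.6/226.4 = 1.02 W.
Coated: R = R_cond + R_conv = 111.3 K/W; Q = 231.6/111.3 = 2.08 W.

increases: 1.02 → 2.08 W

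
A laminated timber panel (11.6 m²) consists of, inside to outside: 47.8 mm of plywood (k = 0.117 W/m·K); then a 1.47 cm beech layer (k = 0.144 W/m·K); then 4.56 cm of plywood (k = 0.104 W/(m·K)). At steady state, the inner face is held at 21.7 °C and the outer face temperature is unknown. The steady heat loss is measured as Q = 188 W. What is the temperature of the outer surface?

T_out = 6.32 °C

Series resistances:
  R_plywood = L/(kA) = 0.0478/(0.117·11.6) = 0.03522 K/W
  R_beech = L/(kA) = 0.0147/(0.144·11.6) = 0.008800 K/W
  R_plywood = L/(kA) = 0.0456/(0.104·11.6) = 0.03780 K/W
ΣR = 0.08182 K/W
ΔT = Q·ΣR = 188 × 0.08182 = 15.38 K
Heat flows outward, so T_out = T_in − ΔT = 21.7 − 15.38 = 6.32 °C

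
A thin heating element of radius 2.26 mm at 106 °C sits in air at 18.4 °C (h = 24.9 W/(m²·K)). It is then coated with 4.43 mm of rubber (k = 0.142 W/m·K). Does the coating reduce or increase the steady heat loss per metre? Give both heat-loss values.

increases: 31.0 → 40.3 W/m

Critical radius for a cylinder: r_cr = k/h = 0.00570 m = 0.570 cm.
Outer radius after coating: r₂ = 0.00226 + 0.00443 = 0.00669 m.
r₁ < r_cr < r₂: heat loss rises to a maximum at r_cr then falls. Whether the coating helps depends on whether Q(r₂) has dropped back below Q(r₁).
Bare: R = 1/(2πr₁h) = 2.828 m·K/W; Q = 87.6/2.828 = 31.0 W/m.
Coated: R = R_cond + R_conv = 2.172 m·K/W; Q = 87.6/2.172 = 40.3 W/m.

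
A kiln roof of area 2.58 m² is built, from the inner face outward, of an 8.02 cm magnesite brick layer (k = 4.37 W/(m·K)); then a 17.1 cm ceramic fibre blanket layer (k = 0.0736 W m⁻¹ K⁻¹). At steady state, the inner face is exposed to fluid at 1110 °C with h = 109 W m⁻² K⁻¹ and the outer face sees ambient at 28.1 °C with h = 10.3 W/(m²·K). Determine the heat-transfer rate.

Resistance network (inner→outer):
  R_conv,in = 1/(hA) = 1/(109·2.58) = 0.003556 K/W
  R_magnesite brick = L/(kA) = 0.0802/(4.37·2.58) = 0.007113 K/W
  R_ceramic fibre blanket = L/(kA) = 0.171/(0.0736·2.58) = 0.9005 K/W
  R_conv,out = 1/(hA) = 1/(10.3·2.58) = 0.03763 K/W
ΣR = 0.003556 + 0.007113 + 0.9005 + 0.03763 = 0.9488 K/W
Q = ΔT/ΣR = (1110 °C − 28.1 °C)/0.9488 = 1140 W

Q = 1140 W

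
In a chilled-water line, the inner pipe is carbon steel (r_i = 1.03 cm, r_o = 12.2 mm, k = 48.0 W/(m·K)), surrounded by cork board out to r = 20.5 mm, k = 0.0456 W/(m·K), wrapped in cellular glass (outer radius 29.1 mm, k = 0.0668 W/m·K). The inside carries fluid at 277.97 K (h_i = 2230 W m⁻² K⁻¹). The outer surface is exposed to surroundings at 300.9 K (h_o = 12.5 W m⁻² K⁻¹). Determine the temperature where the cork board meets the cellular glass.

Series thermal resistances, inner to outer:
  R'_conv,in = 1/(2πr h) = 1/(2π·0.0103·2230) = 0.006929 m·K/W
  R'_carbon steel = ln(0.0122/0.0103)/(2πk) = 0.1693/(2π·48.0) = 5.613×10^-4 m·K/W
  R'_cork board = ln(0.0205/0.0122)/(2πk) = 0.5190/(2π·0.0456) = 1.811 m·K/W
  R'_cellular glass = ln(0.0291/0.0205)/(2πk) = 0.3503/(2π·0.0668) = 0.8346 m·K/W
  R'_conv,out = 1/(2πr h) = 1/(2π·0.0291·12.5) = 0.4375 m·K/W
ΣR = 0.006929 + 5.613×10^-4 + 1.811 + 0.8346 + 0.4375 = 3.091 m·K/W
Q' = ΔT/ΣR = (277.97 K − 300.9 K)/3.091 = -7.418 W/m
From the inner boundary to the cork board/cellular glass interface, ΣR_partial = 1.818 m·K/W.
T_interface = T_in − Q'·ΣR_partial = 277.97 K − (-7.418)(1.818) = 291.5 K

T = 291.5 K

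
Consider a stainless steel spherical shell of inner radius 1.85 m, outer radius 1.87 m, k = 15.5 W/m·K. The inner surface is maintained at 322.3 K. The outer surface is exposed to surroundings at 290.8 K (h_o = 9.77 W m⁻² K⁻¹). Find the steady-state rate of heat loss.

Series thermal resistances, inner to outer:
  R_stainless steel = (1/1.85 − 1/1.87)/(4πk) = 0.005781/(4π·15.5) = 2.968×10^-5 K/W
  R_conv,out = 1/(4πr²h) = 1/(4π·1.87²·9.77) = 0.002329 K/W
ΣR = 2.968×10^-5 + 0.002329 = 0.002359 K/W
Q = ΔT/ΣR = (322.3 K − 290.8 K)/0.002359 = 13400 W

Q = 13400 W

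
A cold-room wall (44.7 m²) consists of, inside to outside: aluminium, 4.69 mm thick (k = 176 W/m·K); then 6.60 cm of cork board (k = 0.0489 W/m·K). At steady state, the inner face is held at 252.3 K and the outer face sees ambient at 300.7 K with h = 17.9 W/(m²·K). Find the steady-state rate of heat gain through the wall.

Resistance network (inner→outer):
  R_aluminium = L/(kA) = 0.00469/(176·44.7) = 5.961×10^-7 K/W
  R_cork board = L/(kA) = 0.0660/(0.0489·44.7) = 0.03019 K/W
  R_conv,out = 1/(hA) = 1/(17.9·44.7) = 0.001250 K/W
ΣR = 5.961×10^-7 + 0.03019 + 0.001250 = 0.03144 K/W
Q = ΔT/ΣR = (252.3 K − 300.7 K)/0.03144 = -1540 W
(Negative Q ⇒ heat flows inward; heat gain = 1540 W.)

Q = 1540 W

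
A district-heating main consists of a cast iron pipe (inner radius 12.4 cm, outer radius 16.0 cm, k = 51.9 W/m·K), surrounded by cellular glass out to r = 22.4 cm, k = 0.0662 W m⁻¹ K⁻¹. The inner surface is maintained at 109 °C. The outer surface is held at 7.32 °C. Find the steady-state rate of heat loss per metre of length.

Q' = 126 W/m

Treat each layer as a resistance in series:
  R'_cast iron = ln(0.160/0.124)/(2πk) = 0.2549/(2π·51.9) = 7.816×10^-4 m·K/W
  R'_cellular glass = ln(0.224/0.160)/(2πk) = 0.3365/(2π·0.0662) = 0.8089 m·K/W
ΣR = 7.816×10^-4 + 0.8089 = 0.8097 m·K/W
Q' = ΔT/ΣR = (109 °C − 7.32 °C)/0.8097 = 126 W/m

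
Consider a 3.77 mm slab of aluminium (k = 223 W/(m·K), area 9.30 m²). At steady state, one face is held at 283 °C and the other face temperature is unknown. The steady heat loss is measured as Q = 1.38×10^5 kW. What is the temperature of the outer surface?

T_out = 32.1 °C

Sum the resistances:
  R_aluminium = L/(kA) = 0.00377/(223·9.30) = 1.818×10^-6 K/W
ΣR = 1.818×10^-6 K/W
ΔT = Q·ΣR = 1.38×10^8 × 1.818×10^-6 = 250.9 K
Heat flows outward, so T_out = T_in − ΔT = 283 − 250.9 = 32.1 °C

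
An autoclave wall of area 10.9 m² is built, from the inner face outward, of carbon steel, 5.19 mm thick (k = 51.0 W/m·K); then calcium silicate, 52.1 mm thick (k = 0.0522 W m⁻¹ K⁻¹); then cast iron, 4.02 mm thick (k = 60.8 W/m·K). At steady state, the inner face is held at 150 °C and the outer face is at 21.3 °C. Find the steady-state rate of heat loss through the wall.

Resistance network (inner→outer):
  R_carbon steel = L/(kA) = 0.00519/(51.0·10.9) = 9.336×10^-6 K/W
  R_calcium silicate = L/(kA) = 0.0521/(0.0522·10.9) = 0.09157 K/W
  R_cast iron = L/(kA) = 0.00402/(60.8·10.9) = 6.066×10^-6 K/W
ΣR = 9.336×10^-6 + 0.09157 + 6.066×10^-6 = 0.09159 K/W
Q = ΔT/ΣR = (150 °C − 21.3 °C)/0.09159 = 1410 W

Q = 1410 W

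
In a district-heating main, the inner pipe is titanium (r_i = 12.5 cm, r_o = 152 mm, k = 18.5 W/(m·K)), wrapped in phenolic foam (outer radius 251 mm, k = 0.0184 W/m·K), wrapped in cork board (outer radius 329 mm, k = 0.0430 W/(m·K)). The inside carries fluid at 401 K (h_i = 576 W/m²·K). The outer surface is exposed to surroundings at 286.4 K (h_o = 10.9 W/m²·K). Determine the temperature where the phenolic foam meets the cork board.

T = 308.6 K

Treat each layer as a resistance in series:
  R'_conv,in = 1/(2πr h) = 1/(2π·0.125·576) = 0.002210 m·K/W
  R'_titanium = ln(0.152/0.125)/(2πk) = 0.1956/(2π·18.5) = 0.001682 m·K/W
  R'_phenolic foam = ln(0.251/0.152)/(2πk) = 0.5016/(2π·0.0184) = 4.338 m·K/W
  R'_cork board = ln(0.329/0.251)/(2πk) = 0.2706/(2π·0.0430) = 1.002 m·K/W
  R'_conv,out = 1/(2πr h) = 1/(2π·0.329·10.9) = 0.04438 m·K/W
ΣR = 0.002210 + 0.001682 + 4.338 + 1.002 + 0.04438 = 5.388 m·K/W
Q' = ΔT/ΣR = (401 K − 286.4 K)/5.388 = 21.27 W/m
From the inner boundary to the phenolic foam/cork board interface, ΣR_partial = 4.342 m·K/W.
T_interface = T_in − Q'·ΣR_partial = 401 K − (21.27)(4.342) = 308.6 K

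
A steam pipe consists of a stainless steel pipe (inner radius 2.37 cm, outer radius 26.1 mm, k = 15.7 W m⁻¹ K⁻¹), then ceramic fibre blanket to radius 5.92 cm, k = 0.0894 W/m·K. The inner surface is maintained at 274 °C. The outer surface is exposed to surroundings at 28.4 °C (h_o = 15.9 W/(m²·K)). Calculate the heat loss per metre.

Q' = 151 W/m

Series thermal resistances, inner to outer:
  R'_stainless steel = ln(0.0261/0.0237)/(2πk) = 0.09646/(2π·15.7) = 9.778×10^-4 m·K/W
  R'_ceramic fibre blanket = ln(0.0592/0.0261)/(2πk) = 0.8190/(2π·0.0894) = 1.458 m·K/W
  R'_conv,out = 1/(2πr h) = 1/(2π·0.0592·15.9) = 0.1691 m·K/W
ΣR = 9.778×10^-4 + 1.458 + 0.1691 = 1.628 m·K/W
Q' = ΔT/ΣR = (274 °C − 28.4 °C)/1.628 = 151 W/m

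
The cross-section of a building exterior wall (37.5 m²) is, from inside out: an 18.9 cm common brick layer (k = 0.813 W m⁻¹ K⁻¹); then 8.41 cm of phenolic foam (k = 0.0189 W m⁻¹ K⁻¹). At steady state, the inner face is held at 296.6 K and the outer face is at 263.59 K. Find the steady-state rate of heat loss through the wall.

Treat each layer as a resistance in series:
  R_common brick = L/(kA) = 0.189/(0.813·37.5) = 0.006199 K/W
  R_phenolic foam = L/(kA) = 0.0841/(0.0189·37.5) = 0.1187 K/W
ΣR = 0.006199 + 0.1187 = 0.1249 K/W
Q = ΔT/ΣR = (296.6 K − 263.59 K)/0.1249 = 264 W

Q = 264 W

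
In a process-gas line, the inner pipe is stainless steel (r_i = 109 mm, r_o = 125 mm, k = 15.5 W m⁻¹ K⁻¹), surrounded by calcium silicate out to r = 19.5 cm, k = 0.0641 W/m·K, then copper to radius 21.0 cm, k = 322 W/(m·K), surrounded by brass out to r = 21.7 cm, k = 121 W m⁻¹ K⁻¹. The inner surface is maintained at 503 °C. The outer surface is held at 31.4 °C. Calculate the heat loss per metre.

Q' = 427 W/m

Series thermal resistances, inner to outer:
  R'_stainless steel = ln(0.125/0.109)/(2πk) = 0.1370/(2π·15.5) = 0.001406 m·K/W
  R'_calcium silicate = ln(0.195/0.125)/(2πk) = 0.4447/(2π·0.0641) = 1.104 m·K/W
  R'_copper = ln(0.210/0.195)/(2πk) = 0.07411/(2π·322) = 3.663×10^-5 m·K/W
  R'_brass = ln(0.217/0.210)/(2πk) = 0.03279/(2π·121) = 4.313×10^-5 m·K/W
ΣR = 0.001406 + 1.104 + 3.663×10^-5 + 4.313×10^-5 = 1.105 m·K/W
Q' = ΔT/ΣR = (503 °C − 31.4 °C)/1.105 = 427 W/m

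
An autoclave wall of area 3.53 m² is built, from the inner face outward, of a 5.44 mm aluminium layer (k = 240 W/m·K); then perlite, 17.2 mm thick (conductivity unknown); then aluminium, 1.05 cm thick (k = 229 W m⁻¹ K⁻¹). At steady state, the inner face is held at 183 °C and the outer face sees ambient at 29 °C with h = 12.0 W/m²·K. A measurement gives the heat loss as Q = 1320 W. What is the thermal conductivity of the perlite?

ΣR = ΔT/Q = |183 − 29|/1320 = 0.1167 K/W
Known resistances:
  R_aluminium = L/(kA) = 0.00544/(240·3.53) = 6.421×10^-6 K/W
  R_aluminium = L/(kA) = 0.0105/(229·3.53) = 1.299×10^-5 K/W
  R_conv,out = 1/(hA) = 1/(12.0·3.53) = 0.02361 K/W
R_perlite = ΣR − ΣR_known = 0.1167 − 0.02363 = 0.09307 K/W
L/(kA) = 0.09307 ⇒ k = 0.0172/(0.09307·3.53) = 0.0524 W/m·K

k = 0.0524 W/m·K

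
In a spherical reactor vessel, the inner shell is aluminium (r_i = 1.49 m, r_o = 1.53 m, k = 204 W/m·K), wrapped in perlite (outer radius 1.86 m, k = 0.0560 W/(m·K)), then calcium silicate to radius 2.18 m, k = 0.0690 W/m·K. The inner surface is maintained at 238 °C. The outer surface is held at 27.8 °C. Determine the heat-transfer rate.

Treat each layer as a resistance in series:
  R_aluminium = (1/1.49 − 1/1.53)/(4πk) = 0.01755/(4π·204) = 6.845×10^-6 K/W
  R_perlite = (1/1.53 − 1/1.86)/(4πk) = 0.1160/(4π·0.0560) = 0.1648 K/W
  R_calcium silicate = (1/1.86 − 1/2.18)/(4πk) = 0.07892/(4π·0.0690) = 0.09102 K/W
ΣR = 6.845×10^-6 + 0.1648 + 0.09102 = 0.2558 K/W
Q = ΔT/ΣR = (238 °C − 27.8 °C)/0.2558 = 822 W

Q = 822 W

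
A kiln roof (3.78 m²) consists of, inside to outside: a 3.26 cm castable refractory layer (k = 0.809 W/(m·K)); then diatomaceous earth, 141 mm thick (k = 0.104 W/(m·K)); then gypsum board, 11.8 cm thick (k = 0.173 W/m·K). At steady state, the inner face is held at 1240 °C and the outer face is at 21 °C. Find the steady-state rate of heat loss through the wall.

Series thermal resistances, inner to outer:
  R_castable refractory = L/(kA) = 0.0326/(0.809·3.78) = 0.01066 K/W
  R_diatomaceous earth = L/(kA) = 0.141/(0.104·3.78) = 0.3587 K/W
  R_gypsum board = L/(kA) = 0.118/(0.173·3.78) = 0.1804 K/W
ΣR = 0.01066 + 0.3587 + 0.1804 = 0.5498 K/W
Q = ΔT/ΣR = (1240 °C − 21 °C)/0.5498 = 2220 W

Q = 2.22 kW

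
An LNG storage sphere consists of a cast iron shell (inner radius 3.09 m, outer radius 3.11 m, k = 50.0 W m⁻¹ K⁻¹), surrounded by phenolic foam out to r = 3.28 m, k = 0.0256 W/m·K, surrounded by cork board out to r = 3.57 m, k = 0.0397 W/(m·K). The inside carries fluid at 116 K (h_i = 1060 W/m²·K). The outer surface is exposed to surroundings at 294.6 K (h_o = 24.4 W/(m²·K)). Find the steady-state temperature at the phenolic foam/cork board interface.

T = 207.0 K

Treat each layer as a resistance in series:
  R_conv,in = 1/(4πr²h) = 1/(4π·3.09²·1060) = 7.863×10^-6 K/W
  R_cast iron = (1/3.09 − 1/3.11)/(4πk) = 0.002081/(4π·50.0) = 3.312×10^-6 K/W
  R_phenolic foam = (1/3.11 − 1/3.28)/(4πk) = 0.01667/(4π·0.0256) = 0.05180 K/W
  R_cork board = (1/3.28 − 1/3.57)/(4πk) = 0.02477/(4π·0.0397) = 0.04964 K/W
  R_conv,out = 1/(4πr²h) = 1/(4π·3.57²·24.4) = 2.559×10^-4 K/W
ΣR = 7.863×10^-6 + 3.312×10^-6 + 0.05180 + 0.04964 + 2.559×10^-4 = 0.1017 K/W
Q = ΔT/ΣR = (116 K − 294.6 K)/0.1017 = -1756 W
From the inner boundary to the phenolic foam/cork board interface, ΣR_partial = 0.05181 K/W.
T_interface = T_in − Q·ΣR_partial = 116 K − (-1756)(0.05181) = 207.0 K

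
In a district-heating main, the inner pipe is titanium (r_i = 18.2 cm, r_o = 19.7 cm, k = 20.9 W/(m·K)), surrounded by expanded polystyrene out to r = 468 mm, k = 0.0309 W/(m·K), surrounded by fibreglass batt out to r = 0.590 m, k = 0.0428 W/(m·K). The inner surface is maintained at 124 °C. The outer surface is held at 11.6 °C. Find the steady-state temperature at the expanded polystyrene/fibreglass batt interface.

Resistance network (inner→outer):
  R'_titanium = ln(0.197/0.182)/(2πk) = 0.07920/(2π·20.9) = 6.031×10^-4 m·K/W
  R'_expanded polystyrene = ln(0.468/0.197)/(2πk) = 0.8653/(2π·0.0309) = 4.457 m·K/W
  R'_fibreglass batt = ln(0.590/0.468)/(2πk) = 0.2317/(2π·0.0428) = 0.8614 m·K/W
ΣR = 6.031×10^-4 + 4.457 + 0.8614 = 5.319 m·K/W
Q' = ΔT/ΣR = (124 °C − 11.6 °C)/5.319 = 21.13 W/m
From the inner boundary to the expanded polystyrene/fibreglass batt interface, ΣR_partial = 4.458 m·K/W.
T_interface = T_in − Q'·ΣR_partial = 124 °C − (21.13)(4.458) = 29.8 °C

T = 29.8 °C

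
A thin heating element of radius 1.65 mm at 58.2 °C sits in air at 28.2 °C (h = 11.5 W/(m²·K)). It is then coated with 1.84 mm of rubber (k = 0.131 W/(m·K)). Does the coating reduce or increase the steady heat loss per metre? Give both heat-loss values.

Critical radius for a cylinder: r_cr = k/h = 0.0114 m = 1.14 cm.
Outer radius after coating: r₂ = 0.00165 + 0.00184 = 0.00349 m.
Since r₁ < r_cr and r₂ ≤ r_cr, the coating moves toward the maximum at r_cr — heat loss rises.
Bare: R = 1/(2πr₁h) = 8.388 m·K/W; Q = 30/8.388 = 3.58 W/m.
Coated: R = R_cond + R_conv = 4.876 m·K/W; Q = 30/4.876 = 6.15 W/m.

increases: 3.58 → 6.15 W/m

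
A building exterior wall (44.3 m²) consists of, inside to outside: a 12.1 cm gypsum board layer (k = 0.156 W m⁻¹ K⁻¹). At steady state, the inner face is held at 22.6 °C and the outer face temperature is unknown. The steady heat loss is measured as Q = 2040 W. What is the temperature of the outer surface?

Sum the resistances:
  R_gypsum board = L/(kA) = 0.121/(0.156·44.3) = 0.01751 K/W
ΣR = 0.01751 K/W
ΔT = Q·ΣR = 2040 × 0.01751 = 35.72 K
Heat flows outward, so T_out = T_in − ΔT = 22.6 − 35.72 = -13.1 °C

T_out = -13.1 °C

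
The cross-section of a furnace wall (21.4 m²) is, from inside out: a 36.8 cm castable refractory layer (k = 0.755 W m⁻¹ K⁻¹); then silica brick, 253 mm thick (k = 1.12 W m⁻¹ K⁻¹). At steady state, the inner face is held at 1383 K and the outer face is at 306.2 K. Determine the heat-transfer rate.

Resistance network (inner→outer):
  R_castable refractory = L/(kA) = 0.368/(0.755·21.4) = 0.02278 K/W
  R_silica brick = L/(kA) = 0.253/(1.12·21.4) = 0.01056 K/W
ΣR = 0.02278 + 0.01056 = 0.03334 K/W
Q = ΔT/ΣR = (1383 K − 306.2 K)/0.03334 = 32300 W

Q = 32300 W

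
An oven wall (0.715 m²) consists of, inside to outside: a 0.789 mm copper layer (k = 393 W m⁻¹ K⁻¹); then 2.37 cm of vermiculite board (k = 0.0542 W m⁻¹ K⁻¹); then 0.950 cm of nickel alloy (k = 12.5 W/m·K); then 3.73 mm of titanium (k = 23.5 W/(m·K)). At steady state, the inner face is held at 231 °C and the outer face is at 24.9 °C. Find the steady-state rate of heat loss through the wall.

Q = 336 W

Series thermal resistances, inner to outer:
  R_copper = L/(kA) = 7.89×10^-4/(393·0.715) = 2.808×10^-6 K/W
  R_vermiculite board = L/(kA) = 0.0237/(0.0542·0.715) = 0.6116 K/W
  R_nickel alloy = L/(kA) = 0.00950/(12.5·0.715) = 0.001063 K/W
  R_titanium = L/(kA) = 0.00373/(23.5·0.715) = 2.220×10^-4 K/W
ΣR = 2.808×10^-6 + 0.6116 + 0.001063 + 2.220×10^-4 = 0.6129 K/W
Q = ΔT/ΣR = (231 °C − 24.9 °C)/0.6129 = 336 W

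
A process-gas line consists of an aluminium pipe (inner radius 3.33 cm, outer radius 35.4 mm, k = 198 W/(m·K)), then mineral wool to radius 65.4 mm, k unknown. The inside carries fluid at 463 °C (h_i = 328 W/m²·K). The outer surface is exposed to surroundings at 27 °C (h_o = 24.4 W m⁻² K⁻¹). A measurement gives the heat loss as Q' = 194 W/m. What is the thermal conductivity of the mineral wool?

ΣR = ΔT/Q' = |463 − 27|/194 = 2.247 m·K/W
Known resistances:
  R'_conv,in = 1/(2πr h) = 1/(2π·0.0333·328) = 0.01457 m·K/W
  R'_aluminium = ln(0.0354/0.0333)/(2πk) = 0.06115/(2π·198) = 4.916×10^-5 m·K/W
  R'_conv,out = 1/(2πr h) = 1/(2π·0.0654·24.4) = 0.09974 m·K/W
R_mineral wool = ΣR − ΣR_known = 2.247 − 0.1144 = 2.133 m·K/W
ln(r₂/r₁)/(2πk) = 2.133 ⇒ k = 0.6138/(2π·2.133) = 0.0458 W/m·K

k = 0.0458 W/m·K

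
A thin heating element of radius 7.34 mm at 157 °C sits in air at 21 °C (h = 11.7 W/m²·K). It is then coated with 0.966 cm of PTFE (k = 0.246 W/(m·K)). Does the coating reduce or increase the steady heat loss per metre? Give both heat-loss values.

Critical radius for a cylinder: r_cr = k/h = 0.0210 m = 2.10 cm.
Outer radius after coating: r₂ = 0.00734 + 0.00966 = 0.01700 m.
Since r₁ < r_cr and r₂ ≤ r_cr, the coating moves toward the maximum at r_cr — heat loss rises.
Bare: R = 1/(2πr₁h) = 1.853 m·K/W; Q = 136/1.853 = 73.4 W/m.
Coated: R = R_cond + R_conv = 1.344 m·K/W; Q = 136/1.344 = 101 W/m.

increases: 73.4 → 101 W/m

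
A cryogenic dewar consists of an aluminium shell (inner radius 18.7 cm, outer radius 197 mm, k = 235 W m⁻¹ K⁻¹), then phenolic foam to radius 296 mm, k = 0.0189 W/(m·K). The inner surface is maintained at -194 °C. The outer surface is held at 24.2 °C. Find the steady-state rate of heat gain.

Treat each layer as a resistance in series:
  R_aluminium = (1/0.187 − 1/0.197)/(4πk) = 0.2715/(4π·235) = 9.192×10^-5 K/W
  R_phenolic foam = (1/0.197 − 1/0.296)/(4πk) = 1.698/(4π·0.0189) = 7.148 K/W
ΣR = 9.192×10^-5 + 7.148 = 7.148 K/W
Q = ΔT/ΣR = (-194 °C − 24.2 °C)/7.148 = -30.5 W
(Negative Q ⇒ heat flows inward; heat gain = 30.5 W.)

Q = 30.5 W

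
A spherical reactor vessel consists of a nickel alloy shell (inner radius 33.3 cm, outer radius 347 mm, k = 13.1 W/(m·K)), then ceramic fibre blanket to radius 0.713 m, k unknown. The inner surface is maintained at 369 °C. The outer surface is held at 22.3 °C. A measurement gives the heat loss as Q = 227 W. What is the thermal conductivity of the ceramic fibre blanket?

k = 0.0771 W/m·K

ΣR = ΔT/Q = |369 − 22.3|/227 = 1.527 K/W
Known resistances:
  R_nickel alloy = (1/0.333 − 1/0.347)/(4πk) = 0.1212/(4π·13.1) = 7.360×10^-4 K/W
R_ceramic fibre blanket = ΣR − ΣR_known = 1.527 − 7.360×10^-4 = 1.526 K/W
(1/r₁−1/r₂)/(4πk) = 1.526 ⇒ k = 1.479/(4π·1.526) = 0.0771 W/m·K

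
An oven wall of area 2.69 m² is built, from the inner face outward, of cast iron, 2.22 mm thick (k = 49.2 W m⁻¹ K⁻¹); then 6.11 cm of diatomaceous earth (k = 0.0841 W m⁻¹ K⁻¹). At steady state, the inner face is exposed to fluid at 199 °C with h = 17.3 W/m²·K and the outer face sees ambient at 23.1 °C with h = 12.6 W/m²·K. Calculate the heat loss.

Q = 548 W

Resistance network (inner→outer):
  R_conv,in = 1/(hA) = 1/(17.3·2.69) = 0.02149 K/W
  R_cast iron = L/(kA) = 0.00222/(49.2·2.69) = 1.677×10^-5 K/W
  R_diatomaceous earth = L/(kA) = 0.0611/(0.0841·2.69) = 0.2701 K/W
  R_conv,out = 1/(hA) = 1/(12.6·2.69) = 0.02950 K/W
ΣR = 0.02149 + 1.677×10^-5 + 0.2701 + 0.02950 = 0.3211 K/W
Q = ΔT/ΣR = (199 °C − 23.1 °C)/0.3211 = 548 W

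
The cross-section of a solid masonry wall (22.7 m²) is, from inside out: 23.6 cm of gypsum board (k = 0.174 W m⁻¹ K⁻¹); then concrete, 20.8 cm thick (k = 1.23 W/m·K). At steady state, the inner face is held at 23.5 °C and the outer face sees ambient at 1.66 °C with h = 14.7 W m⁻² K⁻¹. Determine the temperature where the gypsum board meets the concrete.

T = 4.91 °C

Resistance network (inner→outer):
  R_gypsum board = L/(kA) = 0.236/(0.174·22.7) = 0.05975 K/W
  R_concrete = L/(kA) = 0.208/(1.23·22.7) = 0.007450 K/W
  R_conv,out = 1/(hA) = 1/(14.7·22.7) = 0.002997 K/W
ΣR = 0.05975 + 0.007450 + 0.002997 = 0.07020 K/W
Q = ΔT/ΣR = (23.5 °C − 1.66 °C)/0.07020 = 311.1 W
From the inner boundary to the gypsum board/concrete interface, ΣR_partial = 0.05975 K/W.
T_interface = T_in − Q·ΣR_partial = 23.5 °C − (311.1)(0.05975) = 4.91 °C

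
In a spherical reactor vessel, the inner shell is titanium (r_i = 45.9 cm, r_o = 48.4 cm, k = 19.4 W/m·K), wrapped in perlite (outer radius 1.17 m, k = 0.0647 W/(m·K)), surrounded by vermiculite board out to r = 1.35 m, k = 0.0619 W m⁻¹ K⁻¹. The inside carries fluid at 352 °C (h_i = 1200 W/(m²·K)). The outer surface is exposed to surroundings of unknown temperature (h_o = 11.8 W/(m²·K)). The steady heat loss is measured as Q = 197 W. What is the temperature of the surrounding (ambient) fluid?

Sum the resistances:
  R_conv,in = 1/(4πr²h) = 1/(4π·0.459²·1200) = 3.148×10^-4 K/W
  R_titanium = (1/0.459 − 1/0.484)/(4πk) = 0.1125/(4π·19.4) = 4.616×10^-4 K/W
  R_perlite = (1/0.484 − 1/1.17)/(4πk) = 1.211/(4π·0.0647) = 1.490 K/W
  R_vermiculite board = (1/1.17 − 1/1.35)/(4πk) = 0.1140/(4π·0.0619) = 0.1465 K/W
  R_conv,out = 1/(4πr²h) = 1/(4π·1.35²·11.8) = 0.003700 K/W
ΣR = 1.641 K/W
ΔT = Q·ΣR = 197 × 1.641 = 323.3 K
Heat flows outward, so T_out = T_in − ΔT = 352 − 323.3 = 28.7 °C

T_out = 28.7 °C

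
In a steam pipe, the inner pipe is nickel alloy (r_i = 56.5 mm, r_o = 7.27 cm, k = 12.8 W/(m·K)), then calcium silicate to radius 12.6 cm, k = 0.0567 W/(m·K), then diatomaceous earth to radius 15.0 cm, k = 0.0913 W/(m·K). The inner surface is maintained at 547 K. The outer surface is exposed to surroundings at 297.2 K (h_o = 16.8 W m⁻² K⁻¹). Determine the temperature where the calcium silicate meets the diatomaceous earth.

T = 345.1 K

Treat each layer as a resistance in series:
  R'_nickel alloy = ln(0.0727/0.0565)/(2πk) = 0.2521/(2π·12.8) = 0.003135 m·K/W
  R'_calcium silicate = ln(0.126/0.0727)/(2πk) = 0.5499/(2π·0.0567) = 1.544 m·K/W
  R'_diatomaceous earth = ln(0.150/0.126)/(2πk) = 0.1744/(2π·0.0913) = 0.3039 m·K/W
  R'_conv,out = 1/(2πr h) = 1/(2π·0.150·16.8) = 0.06316 m·K/W
ΣR = 0.003135 + 1.544 + 0.3039 + 0.06316 = 1.914 m·K/W
Q' = ΔT/ΣR = (547 K − 297.2 K)/1.914 = 130.5 W/m
From the inner boundary to the calcium silicate/diatomaceous earth interface, ΣR_partial = 1.547 m·K/W.
T_interface = T_in − Q'·ΣR_partial = 547 K − (130.5)(1.547) = 345.1 K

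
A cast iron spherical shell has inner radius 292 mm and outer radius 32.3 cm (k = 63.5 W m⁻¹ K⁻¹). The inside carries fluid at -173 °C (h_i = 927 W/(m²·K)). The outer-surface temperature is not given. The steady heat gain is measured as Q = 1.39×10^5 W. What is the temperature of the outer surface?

T_out = 24.2 °C

Series resistances:
  R_conv,in = 1/(4πr²h) = 1/(4π·0.292²·927) = 0.001007 K/W
  R_cast iron = (1/0.292 − 1/0.323)/(4πk) = 0.3287/(4π·63.5) = 4.119×10^-4 K/W
ΣR = 0.001419 K/W
ΔT = Q·ΣR = 1.39×10^5 × 0.001419 = 197.2 K
Heat flows inward, so T_out = T_in + ΔT = -173 + 197.2 = 24.2 °C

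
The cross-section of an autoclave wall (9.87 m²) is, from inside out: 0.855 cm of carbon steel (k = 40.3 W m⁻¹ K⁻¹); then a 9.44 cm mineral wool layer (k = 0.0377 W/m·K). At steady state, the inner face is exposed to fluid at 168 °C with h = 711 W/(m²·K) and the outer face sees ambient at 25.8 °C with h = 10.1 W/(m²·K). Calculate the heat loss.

Treat each layer as a resistance in series:
  R_conv,in = 1/(hA) = 1/(711·9.87) = 1.425×10^-4 K/W
  R_carbon steel = L/(kA) = 0.00855/(40.3·9.87) = 2.150×10^-5 K/W
  R_mineral wool = L/(kA) = 0.0944/(0.0377·9.87) = 0.2537 K/W
  R_conv,out = 1/(hA) = 1/(10.1·9.87) = 0.01003 K/W
ΣR = 1.425×10^-4 + 2.150×10^-5 + 0.2537 + 0.01003 = 0.2639 K/W
Q = ΔT/ΣR = (168 °C − 25.8 °C)/0.2639 = 539 W

Q = 539 W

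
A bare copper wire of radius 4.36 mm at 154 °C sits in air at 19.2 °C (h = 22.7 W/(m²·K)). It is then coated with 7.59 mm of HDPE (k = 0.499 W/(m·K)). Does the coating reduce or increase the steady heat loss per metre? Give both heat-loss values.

Critical radius for a cylinder: r_cr = k/h = 0.0220 m = 2.20 cm.
Outer radius after coating: r₂ = 0.00436 + 0.00759 = 0.01195 m.
Since r₁ < r_cr and r₂ ≤ r_cr, the coating moves toward the maximum at r_cr — heat loss rises.
Bare: R = 1/(2πr₁h) = 1.608 m·K/W; Q = 134.8/1.608 = 83.8 W/m.
Coated: R = R_cond + R_conv = 0.9083 m·K/W; Q = 134.8/0.9083 = 148 W/m.

increases: 83.8 → 148 W/m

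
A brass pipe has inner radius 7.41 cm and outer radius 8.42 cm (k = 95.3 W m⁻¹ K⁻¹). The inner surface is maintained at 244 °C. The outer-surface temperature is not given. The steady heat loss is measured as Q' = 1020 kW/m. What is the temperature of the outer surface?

T_out = 26.3 °C

Sum the resistances:
  R'_brass = ln(0.0842/0.0741)/(2πk) = 0.1278/(2π·95.3) = 2.134×10^-4 m·K/W
ΣR = 2.134×10^-4 m·K/W
ΔT = Q'·ΣR = 1.02×10^6 × 2.134×10^-4 = 217.7 K
Heat flows outward, so T_out = T_in − ΔT = 244 − 217.7 = 26.3 °C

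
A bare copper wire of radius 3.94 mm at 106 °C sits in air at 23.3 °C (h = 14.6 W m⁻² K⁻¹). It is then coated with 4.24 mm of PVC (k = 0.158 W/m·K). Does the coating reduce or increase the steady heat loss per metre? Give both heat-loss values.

increases: 29.9 → 40.0 W/m

Critical radius for a cylinder: r_cr = k/h = 0.0108 m = 1.08 cm.
Outer radius after coating: r₂ = 0.00394 + 0.00424 = 0.00818 m.
Since r₁ < r_cr and r₂ ≤ r_cr, the coating moves toward the maximum at r_cr — heat loss rises.
Bare: R = 1/(2πr₁h) = 2.767 m·K/W; Q = 82.7/2.767 = 29.9 W/m.
Coated: R = R_cond + R_conv = 2.068 m·K/W; Q = 82.7/2.068 = 40.0 W/m.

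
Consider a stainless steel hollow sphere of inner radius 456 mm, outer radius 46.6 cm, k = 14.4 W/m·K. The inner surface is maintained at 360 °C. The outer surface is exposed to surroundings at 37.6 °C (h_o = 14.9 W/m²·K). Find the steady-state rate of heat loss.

Resistance network (inner→outer):
  R_stainless steel = (1/0.456 − 1/0.466)/(4πk) = 0.04706/(4π·14.4) = 2.601×10^-4 K/W
  R_conv,out = 1/(4πr²h) = 1/(4π·0.466²·14.9) = 0.02459 K/W
ΣR = 2.601×10^-4 + 0.02459 = 0.02485 K/W
Q = ΔT/ΣR = (360 °C − 37.6 °C)/0.02485 = 13000 W

Q = 13000 W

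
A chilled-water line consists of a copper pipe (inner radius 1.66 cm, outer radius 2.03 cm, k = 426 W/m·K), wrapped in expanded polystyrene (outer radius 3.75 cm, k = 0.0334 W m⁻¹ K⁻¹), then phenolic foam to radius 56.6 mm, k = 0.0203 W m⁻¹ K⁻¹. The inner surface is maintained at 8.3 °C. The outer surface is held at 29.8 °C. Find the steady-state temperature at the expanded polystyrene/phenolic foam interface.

Series thermal resistances, inner to outer:
  R'_copper = ln(0.0203/0.0166)/(2πk) = 0.2012/(2π·426) = 7.518×10^-5 m·K/W
  R'_expanded polystyrene = ln(0.0375/0.0203)/(2πk) = 0.6137/(2π·0.0334) = 2.924 m·K/W
  R'_phenolic foam = ln(0.0566/0.0375)/(2πk) = 0.4117/(2π·0.0203) = 3.228 m·K/W
ΣR = 7.518×10^-5 + 2.924 + 3.228 = 6.152 m·K/W
Q' = ΔT/ΣR = (8.3 °C − 29.8 °C)/6.152 = -3.495 W/m
From the inner boundary to the expanded polystyrene/phenolic foam interface, ΣR_partial = 2.924 m·K/W.
T_interface = T_in − Q'·ΣR_partial = 8.3 °C − (-3.495)(2.924) = 18.5 °C

T = 18.5 °C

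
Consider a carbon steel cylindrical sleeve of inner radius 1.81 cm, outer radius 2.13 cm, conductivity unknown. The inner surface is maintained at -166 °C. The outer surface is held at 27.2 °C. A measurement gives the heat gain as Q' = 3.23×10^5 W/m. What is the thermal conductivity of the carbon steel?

ΣR = ΔT/Q' = |-166 − 27.2|/3.23×10^5 = 5.981×10^-4 m·K/W
ln(r₂/r₁)/(2πk) = 5.981×10^-4 ⇒ k = 0.1628/(2π·5.981×10^-4) = 43.3 W/m·K

k = 43.3 W/m·K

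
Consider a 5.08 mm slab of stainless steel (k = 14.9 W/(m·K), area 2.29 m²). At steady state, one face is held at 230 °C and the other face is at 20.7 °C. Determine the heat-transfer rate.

Q = 1410 kW

Q = kA·ΔT/L = 14.9 × 2.29 × |230 °C − 20.7 °C| / 0.00508 = 1.41×10^6 W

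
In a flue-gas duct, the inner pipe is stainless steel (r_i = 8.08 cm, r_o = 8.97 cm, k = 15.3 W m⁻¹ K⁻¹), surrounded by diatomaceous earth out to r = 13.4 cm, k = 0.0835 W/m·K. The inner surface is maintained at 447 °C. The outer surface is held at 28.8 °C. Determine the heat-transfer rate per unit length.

Q' = 546 W/m

Series thermal resistances, inner to outer:
  R'_stainless steel = ln(0.0897/0.0808)/(2πk) = 0.1045/(2π·15.3) = 0.001087 m·K/W
  R'_diatomaceous earth = ln(0.134/0.0897)/(2πk) = 0.4014/(2π·0.0835) = 0.7650 m·K/W
ΣR = 0.001087 + 0.7650 = 0.7661 m·K/W
Q' = ΔT/ΣR = (447 °C − 28.8 °C)/0.7661 = 546 W/m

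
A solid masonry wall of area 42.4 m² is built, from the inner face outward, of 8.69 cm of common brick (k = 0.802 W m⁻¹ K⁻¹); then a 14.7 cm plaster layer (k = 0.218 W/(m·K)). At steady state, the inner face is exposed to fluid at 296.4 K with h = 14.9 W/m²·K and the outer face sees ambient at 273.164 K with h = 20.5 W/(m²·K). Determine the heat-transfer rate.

Q = 1100 W

Series thermal resistances, inner to outer:
  R_conv,in = 1/(hA) = 1/(14.9·42.4) = 0.001583 K/W
  R_common brick = L/(kA) = 0.0869/(0.802·42.4) = 0.002556 K/W
  R_plaster = L/(kA) = 0.147/(0.218·42.4) = 0.01590 K/W
  R_conv,out = 1/(hA) = 1/(20.5·42.4) = 0.001150 K/W
ΣR = 0.001583 + 0.002556 + 0.01590 + 0.001150 = 0.02119 K/W
Q = ΔT/ΣR = (296.4 K − 273.164 K)/0.02119 = 1100 W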